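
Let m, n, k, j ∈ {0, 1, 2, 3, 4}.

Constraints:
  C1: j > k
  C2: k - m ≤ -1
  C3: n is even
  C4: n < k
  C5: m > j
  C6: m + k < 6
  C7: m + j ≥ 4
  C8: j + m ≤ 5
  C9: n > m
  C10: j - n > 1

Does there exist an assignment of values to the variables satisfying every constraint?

Unsatisfiable

Constraints 1, 4, 5, and 9 give j < m, m < n, n < k, k < j. Chaining: j < m < n < k < j, which forces j < j — impossible.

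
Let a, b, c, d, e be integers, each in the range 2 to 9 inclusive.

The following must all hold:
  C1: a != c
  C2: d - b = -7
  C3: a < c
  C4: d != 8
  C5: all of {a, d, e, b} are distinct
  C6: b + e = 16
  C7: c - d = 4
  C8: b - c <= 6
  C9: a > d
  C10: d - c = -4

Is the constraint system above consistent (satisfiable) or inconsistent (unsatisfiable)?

Take a = 3, b = 9, c = 6, d = 2, e = 7. Then constraint 2: d - b = -7; constraint 6: b + e = 16, and every other listed constraint is also met.

Satisfiable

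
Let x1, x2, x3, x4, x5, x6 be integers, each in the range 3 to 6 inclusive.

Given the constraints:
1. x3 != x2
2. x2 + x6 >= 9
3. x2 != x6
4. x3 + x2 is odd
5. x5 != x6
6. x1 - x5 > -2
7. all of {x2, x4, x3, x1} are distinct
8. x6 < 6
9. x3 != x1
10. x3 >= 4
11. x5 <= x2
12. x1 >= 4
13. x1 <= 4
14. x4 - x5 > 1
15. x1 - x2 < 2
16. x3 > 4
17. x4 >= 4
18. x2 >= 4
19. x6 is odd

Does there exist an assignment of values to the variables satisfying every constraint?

Constraints 10, 12, 17, and 18 confine each of x2, x4, x3, x1 to the 3 values {4, …, 6} (the domain already gives each ≤ 6).
Constraint 7 requires all 4 of them to be distinct, but only 3 values are available — impossible by the pigeonhole principle.

Unsatisfiable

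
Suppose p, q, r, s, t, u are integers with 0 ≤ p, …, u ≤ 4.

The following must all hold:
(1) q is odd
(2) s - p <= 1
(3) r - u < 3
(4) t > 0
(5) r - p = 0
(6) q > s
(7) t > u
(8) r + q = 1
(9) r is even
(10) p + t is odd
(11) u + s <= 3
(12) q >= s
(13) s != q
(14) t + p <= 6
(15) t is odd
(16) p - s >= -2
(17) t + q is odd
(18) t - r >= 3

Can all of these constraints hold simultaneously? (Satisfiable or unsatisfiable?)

Constraint 15 makes t odd and constraint 1 makes q odd, so t + q must be even. Constraint 17 says t + q is odd — contradiction.

Unsatisfiable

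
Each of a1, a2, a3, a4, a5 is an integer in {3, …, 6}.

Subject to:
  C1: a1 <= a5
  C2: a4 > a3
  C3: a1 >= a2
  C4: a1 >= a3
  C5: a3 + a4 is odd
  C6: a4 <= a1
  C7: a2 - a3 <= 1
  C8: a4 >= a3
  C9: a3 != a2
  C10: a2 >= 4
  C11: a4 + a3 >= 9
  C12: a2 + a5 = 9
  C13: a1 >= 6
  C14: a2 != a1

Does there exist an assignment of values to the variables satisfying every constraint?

From constraint 10: a2 ≥ 4. From constraints 1 and 13: a5 ≥ a1 ≥ 6. Hence a2 + a5 ≥ 10. But constraint 12 requires a2 + a5 = 9, and 9 < 10. Contradiction.

Unsatisfiable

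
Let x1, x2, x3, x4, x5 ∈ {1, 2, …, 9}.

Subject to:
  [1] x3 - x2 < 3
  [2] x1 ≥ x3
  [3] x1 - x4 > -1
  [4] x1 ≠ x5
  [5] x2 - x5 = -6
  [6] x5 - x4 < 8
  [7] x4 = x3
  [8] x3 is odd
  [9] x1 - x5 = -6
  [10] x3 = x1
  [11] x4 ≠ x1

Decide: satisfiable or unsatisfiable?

Unsatisfiable

From constraints 7 and 10, x4 = x3 = x1, so x4 = x1. But constraint 11 says x4 ≠ x1. Contradiction.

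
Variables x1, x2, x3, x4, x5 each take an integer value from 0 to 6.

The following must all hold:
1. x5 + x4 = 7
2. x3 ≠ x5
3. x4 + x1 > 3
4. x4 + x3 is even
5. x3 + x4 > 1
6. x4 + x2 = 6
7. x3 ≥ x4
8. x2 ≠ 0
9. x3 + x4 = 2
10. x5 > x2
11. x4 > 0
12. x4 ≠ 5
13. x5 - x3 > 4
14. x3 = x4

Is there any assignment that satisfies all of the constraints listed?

Try x1 = 5, x2 = 5, x3 = 1, x4 = 1, x5 = 6.
Check constraint 1: x5 + x4 = 7; constraint 3: x4 + x1 = 6. The remaining constraints are straightforward to verify.

Satisfiable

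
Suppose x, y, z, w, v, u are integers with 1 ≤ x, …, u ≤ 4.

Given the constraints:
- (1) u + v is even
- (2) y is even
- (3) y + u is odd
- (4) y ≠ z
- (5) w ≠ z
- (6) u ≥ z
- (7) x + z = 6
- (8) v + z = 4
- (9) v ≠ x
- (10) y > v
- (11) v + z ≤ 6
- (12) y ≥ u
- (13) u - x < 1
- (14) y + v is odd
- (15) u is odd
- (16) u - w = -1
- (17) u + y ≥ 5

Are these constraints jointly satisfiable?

Try x = 3, y = 4, z = 3, w = 4, v = 1, u = 3.
Check constraint 7: x + z = 6; constraint 8: v + z = 4. The remaining constraints are straightforward to verify.

Satisfiable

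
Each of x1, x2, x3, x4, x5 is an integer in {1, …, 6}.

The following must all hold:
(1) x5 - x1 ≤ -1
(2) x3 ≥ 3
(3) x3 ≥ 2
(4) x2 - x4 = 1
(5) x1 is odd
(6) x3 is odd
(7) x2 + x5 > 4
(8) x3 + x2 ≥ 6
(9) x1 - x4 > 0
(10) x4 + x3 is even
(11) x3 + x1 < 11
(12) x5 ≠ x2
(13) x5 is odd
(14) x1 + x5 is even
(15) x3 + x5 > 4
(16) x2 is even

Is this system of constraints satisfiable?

Satisfiable

The assignment x1 = 5, x2 = 4, x3 = 5, x4 = 3, x5 = 1 works:
  constraint 1 holds since x5 - x1 = -4.
  constraint 4 holds since x2 - x4 = 1.
The rest check out directly.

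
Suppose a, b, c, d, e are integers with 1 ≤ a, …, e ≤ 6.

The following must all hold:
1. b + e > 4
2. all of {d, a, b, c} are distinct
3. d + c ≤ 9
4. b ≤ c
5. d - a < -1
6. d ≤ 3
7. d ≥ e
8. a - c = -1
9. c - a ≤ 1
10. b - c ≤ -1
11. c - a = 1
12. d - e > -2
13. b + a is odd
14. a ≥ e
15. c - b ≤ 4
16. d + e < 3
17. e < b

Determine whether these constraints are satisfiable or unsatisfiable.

Try a = 5, b = 4, c = 6, d = 1, e = 1.
Check constraint 1: b + e = 5; constraint 3: d + c = 7; constraint 5: d - a = -4. The remaining constraints are straightforward to verify.

Satisfiable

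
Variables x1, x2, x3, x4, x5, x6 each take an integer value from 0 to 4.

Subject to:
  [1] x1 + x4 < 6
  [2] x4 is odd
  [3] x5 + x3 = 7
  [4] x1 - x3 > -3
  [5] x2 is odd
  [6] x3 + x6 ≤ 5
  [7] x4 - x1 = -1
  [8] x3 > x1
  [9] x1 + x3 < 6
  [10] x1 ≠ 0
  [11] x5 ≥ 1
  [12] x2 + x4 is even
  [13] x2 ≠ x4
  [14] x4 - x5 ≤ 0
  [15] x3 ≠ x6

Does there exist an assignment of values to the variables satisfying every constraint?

Satisfiable

Setting (x1, x2, x3, x4, x5, x6) = (2, 3, 3, 1, 4, 0) satisfies everything: constraint 1: x1 + x4 = 3; constraint 3: x5 + x3 = 7, and the others follow.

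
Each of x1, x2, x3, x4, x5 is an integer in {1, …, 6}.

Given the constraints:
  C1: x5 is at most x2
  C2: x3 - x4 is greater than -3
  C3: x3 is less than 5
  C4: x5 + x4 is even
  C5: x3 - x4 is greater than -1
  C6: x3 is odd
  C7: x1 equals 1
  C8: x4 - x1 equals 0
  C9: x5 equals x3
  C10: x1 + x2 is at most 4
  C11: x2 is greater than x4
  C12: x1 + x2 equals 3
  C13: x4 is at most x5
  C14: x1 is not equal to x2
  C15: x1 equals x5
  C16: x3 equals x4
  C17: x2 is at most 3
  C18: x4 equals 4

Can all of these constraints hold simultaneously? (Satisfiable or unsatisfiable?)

Unsatisfiable

Constraint 7 fixes x1 = 1 and constraint 18 fixes x4 = 4. Constraints 9, 15, and 16 give x1 = x5 = x3 = x4, so x1 = x4. But 1 ≠ 4 — contradiction.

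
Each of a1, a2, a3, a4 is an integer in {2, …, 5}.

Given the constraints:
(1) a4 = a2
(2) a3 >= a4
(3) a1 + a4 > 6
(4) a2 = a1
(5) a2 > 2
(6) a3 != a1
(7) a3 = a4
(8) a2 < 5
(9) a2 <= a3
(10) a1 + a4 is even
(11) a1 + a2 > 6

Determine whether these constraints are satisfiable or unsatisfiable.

Unsatisfiable

From constraints 1, 4, and 7, a3 = a4 = a2 = a1, so a3 = a1. But constraint 6 says a3 ≠ a1. Contradiction.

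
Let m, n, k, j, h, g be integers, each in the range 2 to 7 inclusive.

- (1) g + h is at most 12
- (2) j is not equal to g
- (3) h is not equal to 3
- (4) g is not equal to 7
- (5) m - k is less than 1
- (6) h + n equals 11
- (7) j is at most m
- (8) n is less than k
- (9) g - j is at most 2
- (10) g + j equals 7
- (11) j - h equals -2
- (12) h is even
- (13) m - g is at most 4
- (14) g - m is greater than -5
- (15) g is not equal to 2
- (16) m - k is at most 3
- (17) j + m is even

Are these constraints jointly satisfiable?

Satisfiable

Try m = 6, n = 5, k = 6, j = 4, h = 6, g = 3.
Check constraint 1: g + h = 9; constraint 5: m - k = 0; constraint 6: h + n = 11. The remaining constraints are straightforward to verify.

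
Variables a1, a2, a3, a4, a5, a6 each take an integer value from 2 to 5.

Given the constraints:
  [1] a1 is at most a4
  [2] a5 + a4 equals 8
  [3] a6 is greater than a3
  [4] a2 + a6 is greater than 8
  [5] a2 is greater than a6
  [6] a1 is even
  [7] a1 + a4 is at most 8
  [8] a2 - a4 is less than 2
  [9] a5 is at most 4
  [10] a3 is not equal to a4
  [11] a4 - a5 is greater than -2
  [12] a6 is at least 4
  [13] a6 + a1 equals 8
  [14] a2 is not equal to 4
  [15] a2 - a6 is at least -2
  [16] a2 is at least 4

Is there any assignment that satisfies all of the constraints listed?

One satisfying assignment is a1 = 4, a2 = 5, a3 = 3, a4 = 4, a5 = 4, a6 = 4.
For the less obvious constraints — constraint 2: a5 + a4 = 8; constraint 4: a2 + a6 = 9; constraint 7: a1 + a4 = 8 — and the others hold by inspection.

Satisfiable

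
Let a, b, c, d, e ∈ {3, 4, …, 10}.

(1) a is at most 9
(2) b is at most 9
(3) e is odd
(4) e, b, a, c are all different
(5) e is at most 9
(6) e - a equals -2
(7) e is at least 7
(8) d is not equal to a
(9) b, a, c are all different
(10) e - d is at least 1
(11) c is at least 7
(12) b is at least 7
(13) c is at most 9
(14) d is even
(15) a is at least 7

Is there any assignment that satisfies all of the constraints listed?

Unsatisfiable

Constraints 1, 2, 5, 7, 11, 12, 13, and 15 confine each of e, b, a, c to the 3 values {7, …, 9}.
Constraint 4 requires all 4 of them to be distinct, but only 3 values are available — impossible by the pigeonhole principle.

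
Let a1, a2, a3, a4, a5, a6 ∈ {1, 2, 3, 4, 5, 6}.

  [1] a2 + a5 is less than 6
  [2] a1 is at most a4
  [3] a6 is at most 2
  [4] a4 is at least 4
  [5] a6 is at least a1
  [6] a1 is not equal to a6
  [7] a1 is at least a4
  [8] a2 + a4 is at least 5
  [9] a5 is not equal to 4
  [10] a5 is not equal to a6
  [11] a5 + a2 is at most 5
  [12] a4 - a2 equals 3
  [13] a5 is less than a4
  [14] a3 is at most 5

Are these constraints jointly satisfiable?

Unsatisfiable

From constraints 4 and 7: a1 ≥ a4 and a4 ≥ 4, so a1 ≥ 4. From constraints 3 and 5: a1 ≤ a6 and a6 ≤ 2, so a1 ≤ 2. But 2 < 4, so no value of a1 works.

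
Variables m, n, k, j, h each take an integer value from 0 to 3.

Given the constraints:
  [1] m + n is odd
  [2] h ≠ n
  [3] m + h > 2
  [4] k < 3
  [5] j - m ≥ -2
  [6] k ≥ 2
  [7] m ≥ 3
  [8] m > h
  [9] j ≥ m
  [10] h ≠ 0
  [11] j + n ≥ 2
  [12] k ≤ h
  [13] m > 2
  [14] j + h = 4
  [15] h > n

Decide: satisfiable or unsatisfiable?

Unsatisfiable

From constraints 7 and 9: j ≥ m ≥ 3. From constraints 6 and 12: h ≥ k ≥ 2. Hence j + h ≥ 5. But constraint 14 requires j + h = 4, and 4 < 5. Contradiction.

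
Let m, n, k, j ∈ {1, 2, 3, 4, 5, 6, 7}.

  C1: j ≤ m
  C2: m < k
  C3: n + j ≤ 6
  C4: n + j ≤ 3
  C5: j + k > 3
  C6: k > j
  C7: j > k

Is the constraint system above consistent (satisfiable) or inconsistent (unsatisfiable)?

Unsatisfiable

Constraints 1, 2, and 7 give m < k, k < j, j ≤ m. Chaining: m < k < j ≤ m, which forces m < m — impossible.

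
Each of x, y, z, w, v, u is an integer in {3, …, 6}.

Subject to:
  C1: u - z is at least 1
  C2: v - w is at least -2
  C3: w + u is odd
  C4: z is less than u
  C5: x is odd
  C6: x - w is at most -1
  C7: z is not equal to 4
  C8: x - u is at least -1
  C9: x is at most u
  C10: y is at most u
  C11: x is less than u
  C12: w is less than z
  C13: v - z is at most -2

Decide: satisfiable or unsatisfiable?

Unsatisfiable

Constraints 1, 2, 6, 8, and 13 give u − z ≥ 1, z − v ≥ 2, v − w ≥ -2, w − x ≥ 1, x − u ≥ -1.
Adding all 5 inequalities: the left sides telescope to 0, and the right sides sum to 1 + 2 + (-2) + 1 + (-1) = 1. So 0 ≥ 1, which is false.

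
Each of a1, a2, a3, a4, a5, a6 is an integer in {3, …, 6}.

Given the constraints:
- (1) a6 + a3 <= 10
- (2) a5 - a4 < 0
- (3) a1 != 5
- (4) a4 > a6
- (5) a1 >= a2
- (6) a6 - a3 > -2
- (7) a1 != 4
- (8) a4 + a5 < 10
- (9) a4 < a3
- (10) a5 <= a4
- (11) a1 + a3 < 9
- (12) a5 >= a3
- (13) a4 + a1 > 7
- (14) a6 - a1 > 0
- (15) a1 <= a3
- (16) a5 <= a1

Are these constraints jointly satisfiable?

Constraints 4, 9, 12, 14, and 16 give a4 < a3, a3 ≤ a5, a5 ≤ a1, a1 < a6, a6 < a4. Chaining: a4 < a3 ≤ a5 ≤ a1 < a6 < a4, which forces a4 < a4 — impossible.

Unsatisfiable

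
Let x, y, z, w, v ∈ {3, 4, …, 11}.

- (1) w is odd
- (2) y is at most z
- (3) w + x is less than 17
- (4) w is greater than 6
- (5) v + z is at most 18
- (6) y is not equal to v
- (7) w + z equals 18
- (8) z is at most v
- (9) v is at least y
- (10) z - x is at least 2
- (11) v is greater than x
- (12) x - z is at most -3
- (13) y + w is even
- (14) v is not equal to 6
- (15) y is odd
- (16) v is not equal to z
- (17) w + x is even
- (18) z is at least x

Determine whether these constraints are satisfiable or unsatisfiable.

Satisfiable

Setting (x, y, z, w, v) = (3, 3, 7, 11, 10) satisfies everything: constraint 3: w + x = 14; constraint 5: v + z = 17, and the others follow.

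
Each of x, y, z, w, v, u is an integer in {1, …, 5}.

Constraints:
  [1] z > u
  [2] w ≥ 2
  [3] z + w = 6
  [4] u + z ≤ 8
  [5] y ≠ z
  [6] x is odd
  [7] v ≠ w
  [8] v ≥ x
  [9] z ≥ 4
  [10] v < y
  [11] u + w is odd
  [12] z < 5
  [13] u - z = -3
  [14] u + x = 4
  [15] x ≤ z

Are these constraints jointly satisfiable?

Satisfiable

Try x = 3, y = 5, z = 4, w = 2, v = 3, u = 1.
Check constraint 3: z + w = 6; constraint 4: u + z = 5; constraint 13: u - z = -3. The remaining constraints are straightforward to verify.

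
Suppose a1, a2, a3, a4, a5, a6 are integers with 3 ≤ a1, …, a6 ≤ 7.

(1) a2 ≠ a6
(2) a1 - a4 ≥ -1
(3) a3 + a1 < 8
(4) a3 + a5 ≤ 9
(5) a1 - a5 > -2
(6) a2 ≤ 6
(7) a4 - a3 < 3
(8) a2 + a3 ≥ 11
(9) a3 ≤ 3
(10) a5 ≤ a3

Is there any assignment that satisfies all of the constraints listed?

Unsatisfiable

From constraint 6: a2 ≤ 6. From constraint 9: a3 ≤ 3. Hence a2 + a3 ≤ 9. But constraint 8 requires a2 + a3 ≥ 11, and 11 > 9. Contradiction.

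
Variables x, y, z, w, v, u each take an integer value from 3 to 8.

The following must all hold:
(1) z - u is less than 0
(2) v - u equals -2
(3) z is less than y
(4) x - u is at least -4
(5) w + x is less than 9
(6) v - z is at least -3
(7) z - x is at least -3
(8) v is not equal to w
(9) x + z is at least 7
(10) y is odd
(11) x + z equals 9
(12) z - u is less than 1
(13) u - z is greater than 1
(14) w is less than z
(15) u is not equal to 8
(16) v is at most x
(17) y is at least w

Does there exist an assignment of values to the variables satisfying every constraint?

Setting (x, y, z, w, v, u) = (5, 5, 4, 3, 4, 6) satisfies everything: constraint 1: z - u = -2; constraint 2: v - u = -2; constraint 4: x - u = -1, and the others follow.

Satisfiable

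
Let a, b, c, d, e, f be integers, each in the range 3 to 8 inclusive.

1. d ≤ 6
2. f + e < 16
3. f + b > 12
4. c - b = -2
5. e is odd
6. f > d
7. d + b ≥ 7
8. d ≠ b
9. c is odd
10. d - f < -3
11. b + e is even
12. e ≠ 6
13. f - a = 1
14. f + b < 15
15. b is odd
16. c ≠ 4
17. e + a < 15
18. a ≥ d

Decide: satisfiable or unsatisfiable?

Setting (a, b, c, d, e, f) = (6, 7, 5, 3, 7, 7) satisfies everything: constraint 2: f + e = 14; constraint 3: f + b = 14, and the others follow.

Satisfiable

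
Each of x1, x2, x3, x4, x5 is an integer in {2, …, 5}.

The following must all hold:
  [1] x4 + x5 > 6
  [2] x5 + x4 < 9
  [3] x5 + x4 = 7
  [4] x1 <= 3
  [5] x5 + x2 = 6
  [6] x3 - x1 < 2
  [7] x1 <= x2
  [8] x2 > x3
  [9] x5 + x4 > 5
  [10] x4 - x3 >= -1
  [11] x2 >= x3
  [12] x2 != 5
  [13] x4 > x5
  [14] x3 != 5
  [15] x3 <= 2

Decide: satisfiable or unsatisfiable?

The assignment x1 = 2, x2 = 3, x3 = 2, x4 = 4, x5 = 3 works:
  constraint 1 holds since x4 + x5 = 7.
  constraint 2 holds since x5 + x4 = 7.
The rest check out directly.

Satisfiable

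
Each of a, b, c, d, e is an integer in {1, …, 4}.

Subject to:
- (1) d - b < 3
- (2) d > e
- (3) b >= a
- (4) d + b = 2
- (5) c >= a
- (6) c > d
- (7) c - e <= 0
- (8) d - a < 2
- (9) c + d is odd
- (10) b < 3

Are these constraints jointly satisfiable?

Constraints 2, 6, and 7 give c ≤ e, e < d, d < c. Chaining: c ≤ e < d < c, which forces c < c — impossible.

Unsatisfiable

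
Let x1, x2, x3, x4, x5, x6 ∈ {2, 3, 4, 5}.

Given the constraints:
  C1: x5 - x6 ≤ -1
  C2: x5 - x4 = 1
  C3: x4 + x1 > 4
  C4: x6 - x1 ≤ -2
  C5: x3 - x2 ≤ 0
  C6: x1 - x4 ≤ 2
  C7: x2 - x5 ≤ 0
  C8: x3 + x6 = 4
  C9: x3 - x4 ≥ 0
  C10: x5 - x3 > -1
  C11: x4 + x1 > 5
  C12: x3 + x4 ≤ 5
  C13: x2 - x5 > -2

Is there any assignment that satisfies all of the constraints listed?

Unsatisfiable

Constraints 1, 4, 5, 6, 7, and 9 give x1 − x6 ≥ 2, x6 − x5 ≥ 1, x5 − x2 ≥ 0, x2 − x3 ≥ 0, x3 − x4 ≥ 0, x4 − x1 ≥ -2.
Adding all 6 inequalities: the left sides telescope to 0, and the right sides sum to 2 + 1 + 0 + 0 + 0 + (-2) = 1. So 0 ≥ 1, which is false.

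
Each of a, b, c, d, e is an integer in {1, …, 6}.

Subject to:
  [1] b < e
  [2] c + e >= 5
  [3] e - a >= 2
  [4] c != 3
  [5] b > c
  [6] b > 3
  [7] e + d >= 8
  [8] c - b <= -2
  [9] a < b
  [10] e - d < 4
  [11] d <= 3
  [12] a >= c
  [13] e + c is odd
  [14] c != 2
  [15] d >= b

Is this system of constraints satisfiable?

Unsatisfiable

From constraint 6: b ≥ 4. From constraints 11 and 15: b ≤ d and d ≤ 3, so b ≤ 3. But 3 < 4, so no value of b works.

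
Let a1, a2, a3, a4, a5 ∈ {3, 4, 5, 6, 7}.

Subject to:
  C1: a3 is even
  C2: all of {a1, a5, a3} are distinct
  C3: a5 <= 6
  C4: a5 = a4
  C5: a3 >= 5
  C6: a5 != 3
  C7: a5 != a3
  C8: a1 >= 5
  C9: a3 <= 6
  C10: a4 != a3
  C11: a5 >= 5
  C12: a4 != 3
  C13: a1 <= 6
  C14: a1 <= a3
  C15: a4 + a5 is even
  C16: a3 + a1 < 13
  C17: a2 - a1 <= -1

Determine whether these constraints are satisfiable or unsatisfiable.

Constraints 3, 5, 8, 9, 11, and 13 confine each of a1, a5, a3 to the 2 values {5, 6}.
Constraint 2 requires all 3 of them to be distinct, but only 2 values are available — impossible by the pigeonhole principle.

Unsatisfiable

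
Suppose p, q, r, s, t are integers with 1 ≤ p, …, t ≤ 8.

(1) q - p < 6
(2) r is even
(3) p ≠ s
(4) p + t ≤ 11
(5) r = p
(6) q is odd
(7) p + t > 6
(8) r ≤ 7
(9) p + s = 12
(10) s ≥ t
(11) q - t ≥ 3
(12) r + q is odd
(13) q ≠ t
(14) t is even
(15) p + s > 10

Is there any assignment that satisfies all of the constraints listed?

Satisfiable

Setting (p, q, r, s, t) = (4, 7, 4, 8, 4) satisfies everything: constraint 1: q - p = 3; constraint 4: p + t = 8; constraint 7: p + t = 8, and the others follow.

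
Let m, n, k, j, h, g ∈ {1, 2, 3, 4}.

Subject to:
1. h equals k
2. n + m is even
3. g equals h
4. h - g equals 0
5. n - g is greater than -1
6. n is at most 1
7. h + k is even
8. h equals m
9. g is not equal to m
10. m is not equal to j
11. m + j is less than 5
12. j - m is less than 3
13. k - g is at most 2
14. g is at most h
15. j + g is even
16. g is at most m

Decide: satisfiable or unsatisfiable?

From constraints 3 and 8, g = h = m, so g = m. But constraint 9 says g ≠ m. Contradiction.

Unsatisfiable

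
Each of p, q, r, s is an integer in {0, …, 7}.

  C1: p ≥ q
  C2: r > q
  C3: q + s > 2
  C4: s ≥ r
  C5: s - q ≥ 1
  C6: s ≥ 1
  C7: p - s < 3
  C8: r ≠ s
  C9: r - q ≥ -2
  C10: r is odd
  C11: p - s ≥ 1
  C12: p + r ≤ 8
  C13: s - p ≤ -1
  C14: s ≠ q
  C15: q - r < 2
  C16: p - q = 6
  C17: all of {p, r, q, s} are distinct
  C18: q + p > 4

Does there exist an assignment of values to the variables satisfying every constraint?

Satisfiable

Take p = 6, q = 0, r = 1, s = 4. Then constraint 3: q + s = 4; constraint 5: s - q = 4; constraint 7: p - s = 2, and every other listed constraint is also met.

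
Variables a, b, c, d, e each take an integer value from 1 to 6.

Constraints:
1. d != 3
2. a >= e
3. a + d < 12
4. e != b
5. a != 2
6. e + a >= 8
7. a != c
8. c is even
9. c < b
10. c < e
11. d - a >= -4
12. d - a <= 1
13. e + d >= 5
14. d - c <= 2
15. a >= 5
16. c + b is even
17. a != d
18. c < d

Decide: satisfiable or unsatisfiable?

Satisfiable

The assignment a = 6, b = 6, c = 2, d = 4, e = 4 works:
  constraint 3 holds since a + d = 10.
  constraint 6 holds since e + a = 10.
The rest check out directly.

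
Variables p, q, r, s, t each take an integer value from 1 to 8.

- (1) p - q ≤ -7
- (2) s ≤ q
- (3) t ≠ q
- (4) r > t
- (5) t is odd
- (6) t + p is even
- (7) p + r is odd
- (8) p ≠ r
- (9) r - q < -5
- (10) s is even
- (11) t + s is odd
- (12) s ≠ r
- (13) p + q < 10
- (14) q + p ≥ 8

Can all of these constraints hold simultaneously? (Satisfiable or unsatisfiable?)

One satisfying assignment is p = 1, q = 8, r = 2, s = 4, t = 1.
For the less obvious constraints — constraint 1: p - q = -7; constraint 9: r - q = -6; constraint 13: p + q = 9 — and the others hold by inspection.

Satisfiable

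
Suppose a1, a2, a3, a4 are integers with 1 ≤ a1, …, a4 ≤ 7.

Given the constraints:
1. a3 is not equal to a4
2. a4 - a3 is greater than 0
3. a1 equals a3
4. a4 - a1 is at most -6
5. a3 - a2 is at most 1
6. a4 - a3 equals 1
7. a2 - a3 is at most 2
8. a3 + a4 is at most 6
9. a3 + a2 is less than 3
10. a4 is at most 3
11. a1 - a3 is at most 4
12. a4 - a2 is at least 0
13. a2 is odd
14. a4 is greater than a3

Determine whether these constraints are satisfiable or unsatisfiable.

Unsatisfiable

Constraints 4, 5, 11, and 12 give a4 − a2 ≥ 0, a2 − a3 ≥ -1, a3 − a1 ≥ -4, a1 − a4 ≥ 6.
Adding all 4 inequalities: the left sides telescope to 0, and the right sides sum to 0 + (-1) + (-4) + 6 = 1. So 0 ≥ 1, which is false.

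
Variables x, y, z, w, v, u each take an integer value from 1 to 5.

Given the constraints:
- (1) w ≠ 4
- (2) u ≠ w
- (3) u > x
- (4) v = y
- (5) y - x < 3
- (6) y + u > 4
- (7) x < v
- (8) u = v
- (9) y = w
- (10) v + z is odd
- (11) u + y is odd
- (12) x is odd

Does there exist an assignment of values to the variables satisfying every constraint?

From constraints 4, 8, and 9, u = v = y = w, so u = w. But constraint 2 says u ≠ w. Contradiction.

Unsatisfiable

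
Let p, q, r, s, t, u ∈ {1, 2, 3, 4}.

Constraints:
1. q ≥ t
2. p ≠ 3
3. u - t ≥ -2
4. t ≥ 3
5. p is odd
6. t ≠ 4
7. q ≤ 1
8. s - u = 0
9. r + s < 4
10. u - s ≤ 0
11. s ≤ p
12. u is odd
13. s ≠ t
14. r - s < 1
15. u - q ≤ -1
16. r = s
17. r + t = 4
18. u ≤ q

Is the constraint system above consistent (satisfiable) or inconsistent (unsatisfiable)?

From constraint 4: t ≥ 3. From constraints 1 and 7: t ≤ q and q ≤ 1, so t ≤ 1. But 1 < 3, so no value of t works.

Unsatisfiable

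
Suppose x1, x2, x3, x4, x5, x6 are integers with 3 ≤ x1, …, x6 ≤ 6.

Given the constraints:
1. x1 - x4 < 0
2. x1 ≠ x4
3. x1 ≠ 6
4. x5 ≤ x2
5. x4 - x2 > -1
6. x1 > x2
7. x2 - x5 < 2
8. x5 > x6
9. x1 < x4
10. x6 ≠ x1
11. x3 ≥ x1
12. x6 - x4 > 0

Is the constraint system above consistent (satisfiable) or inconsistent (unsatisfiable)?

Unsatisfiable

Constraints 1, 4, 6, 8, and 12 give x1 < x4, x4 < x6, x6 < x5, x5 ≤ x2, x2 < x1. Chaining: x1 < x4 < x6 < x5 ≤ x2 < x1, which forces x1 < x1 — impossible.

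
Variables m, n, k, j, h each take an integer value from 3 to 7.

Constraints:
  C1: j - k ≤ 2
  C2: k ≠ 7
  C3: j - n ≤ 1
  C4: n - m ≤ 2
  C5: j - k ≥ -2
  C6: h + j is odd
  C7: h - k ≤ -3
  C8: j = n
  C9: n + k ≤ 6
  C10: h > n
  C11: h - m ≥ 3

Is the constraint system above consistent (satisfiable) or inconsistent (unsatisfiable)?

Constraints 3, 4, 5, 7, and 11 give j − k ≥ -2, k − h ≥ 3, h − m ≥ 3, m − n ≥ -2, n − j ≥ -1.
Adding all 5 inequalities: the left sides telescope to 0, and the right sides sum to (-2) + 3 + 3 + (-2) + (-1) = 1. So 0 ≥ 1, which is false.

Unsatisfiable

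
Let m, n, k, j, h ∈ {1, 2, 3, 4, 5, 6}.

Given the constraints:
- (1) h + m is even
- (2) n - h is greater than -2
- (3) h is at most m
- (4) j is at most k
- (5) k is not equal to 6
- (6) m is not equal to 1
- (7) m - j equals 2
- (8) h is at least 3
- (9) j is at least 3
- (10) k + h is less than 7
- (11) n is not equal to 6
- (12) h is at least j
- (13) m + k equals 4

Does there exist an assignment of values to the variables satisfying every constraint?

From constraints 3 and 8: m ≥ h ≥ 3. From constraints 4 and 9: k ≥ j ≥ 3. Hence m + k ≥ 6. But constraint 13 requires m + k = 4, and 4 < 6. Contradiction.

Unsatisfiable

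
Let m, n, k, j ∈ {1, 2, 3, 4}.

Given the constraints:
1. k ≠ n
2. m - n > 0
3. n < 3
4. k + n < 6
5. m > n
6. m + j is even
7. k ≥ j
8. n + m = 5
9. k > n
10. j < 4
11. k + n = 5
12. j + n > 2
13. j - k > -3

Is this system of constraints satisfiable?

Take m = 4, n = 1, k = 4, j = 2. Then constraint 2: m - n = 3; constraint 4: k + n = 5, and every other listed constraint is also met.

Satisfiable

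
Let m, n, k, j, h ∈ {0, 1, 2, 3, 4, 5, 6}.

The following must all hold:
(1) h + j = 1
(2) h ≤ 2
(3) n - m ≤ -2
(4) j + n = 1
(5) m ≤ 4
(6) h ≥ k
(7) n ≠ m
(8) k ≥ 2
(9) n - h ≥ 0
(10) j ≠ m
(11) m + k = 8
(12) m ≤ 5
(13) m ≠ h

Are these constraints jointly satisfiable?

Unsatisfiable

From constraint 5: m ≤ 4. From constraints 2 and 6: k ≤ h ≤ 2. Hence m + k ≤ 6. But constraint 11 requires m + k = 8, and 8 > 6. Contradiction.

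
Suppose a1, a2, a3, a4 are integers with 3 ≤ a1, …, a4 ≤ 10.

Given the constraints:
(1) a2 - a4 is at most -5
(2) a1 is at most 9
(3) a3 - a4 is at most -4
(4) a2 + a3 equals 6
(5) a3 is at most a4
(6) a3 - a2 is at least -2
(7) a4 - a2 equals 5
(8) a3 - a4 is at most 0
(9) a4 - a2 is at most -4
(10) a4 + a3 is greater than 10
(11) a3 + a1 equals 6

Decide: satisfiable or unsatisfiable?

Unsatisfiable

Constraints 6, 8, and 9 give a3 − a2 ≥ -2, a2 − a4 ≥ 4, a4 − a3 ≥ 0.
Adding all 3 inequalities: the left sides telescope to 0, and the right sides sum to (-2) + 4 + 0 = 2. So 0 ≥ 2, which is false.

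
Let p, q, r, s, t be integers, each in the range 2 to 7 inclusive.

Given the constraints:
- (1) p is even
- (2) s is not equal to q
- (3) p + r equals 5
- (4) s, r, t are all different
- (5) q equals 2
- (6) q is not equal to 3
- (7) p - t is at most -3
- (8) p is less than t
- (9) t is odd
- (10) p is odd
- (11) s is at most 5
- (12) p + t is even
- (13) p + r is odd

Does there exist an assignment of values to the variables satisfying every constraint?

Unsatisfiable

Constraint 1 makes p even and constraint 9 makes t odd, so p + t must be odd. Constraint 12 says p + t is even — contradiction.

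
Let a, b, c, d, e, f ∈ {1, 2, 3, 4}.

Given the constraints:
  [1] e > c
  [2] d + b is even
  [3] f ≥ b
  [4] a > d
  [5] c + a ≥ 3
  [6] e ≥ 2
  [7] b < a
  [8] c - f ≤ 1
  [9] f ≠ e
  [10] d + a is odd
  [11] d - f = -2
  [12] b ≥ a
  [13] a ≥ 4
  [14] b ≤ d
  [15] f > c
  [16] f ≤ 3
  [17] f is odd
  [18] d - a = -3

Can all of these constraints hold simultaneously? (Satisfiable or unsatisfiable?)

Unsatisfiable

From constraints 12 and 13: b ≥ a and a ≥ 4, so b ≥ 4. From constraints 3 and 16: b ≤ f and f ≤ 3, so b ≤ 3. But 3 < 4, so no value of b works.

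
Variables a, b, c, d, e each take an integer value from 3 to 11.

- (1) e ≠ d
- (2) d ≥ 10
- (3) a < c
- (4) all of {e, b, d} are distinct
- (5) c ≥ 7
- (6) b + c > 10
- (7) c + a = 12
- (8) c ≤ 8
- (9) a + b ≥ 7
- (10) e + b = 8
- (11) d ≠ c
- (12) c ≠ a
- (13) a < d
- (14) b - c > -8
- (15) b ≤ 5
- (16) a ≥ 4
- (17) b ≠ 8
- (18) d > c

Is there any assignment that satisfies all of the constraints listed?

Setting (a, b, c, d, e) = (4, 3, 8, 10, 5) satisfies everything: constraint 6: b + c = 11; constraint 7: c + a = 12; constraint 9: a + b = 7, and the others follow.

Satisfiable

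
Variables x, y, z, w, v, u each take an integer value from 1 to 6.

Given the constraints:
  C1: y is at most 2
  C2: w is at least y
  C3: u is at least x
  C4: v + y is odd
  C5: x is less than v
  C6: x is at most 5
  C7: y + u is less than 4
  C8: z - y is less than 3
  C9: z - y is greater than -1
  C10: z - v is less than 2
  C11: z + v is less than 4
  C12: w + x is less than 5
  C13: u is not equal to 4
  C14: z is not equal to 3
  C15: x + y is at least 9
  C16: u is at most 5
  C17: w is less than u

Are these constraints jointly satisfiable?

Unsatisfiable

From constraints 3 and 16: x ≤ u ≤ 5. From constraint 1: y ≤ 2. Hence x + y ≤ 7. But constraint 15 requires x + y ≥ 9, and 9 > 7. Contradiction.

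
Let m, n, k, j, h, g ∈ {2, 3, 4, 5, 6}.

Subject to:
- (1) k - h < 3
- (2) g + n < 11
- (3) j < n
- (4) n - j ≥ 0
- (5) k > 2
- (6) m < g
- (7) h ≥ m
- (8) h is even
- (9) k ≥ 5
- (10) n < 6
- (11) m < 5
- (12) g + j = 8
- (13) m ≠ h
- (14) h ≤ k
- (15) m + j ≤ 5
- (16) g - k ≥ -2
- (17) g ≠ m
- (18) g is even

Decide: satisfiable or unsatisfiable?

Take m = 3, n = 3, k = 6, j = 2, h = 4, g = 6. Then constraint 1: k - h = 2; constraint 2: g + n = 9; constraint 4: n - j = 1, and every other listed constraint is also met.

Satisfiable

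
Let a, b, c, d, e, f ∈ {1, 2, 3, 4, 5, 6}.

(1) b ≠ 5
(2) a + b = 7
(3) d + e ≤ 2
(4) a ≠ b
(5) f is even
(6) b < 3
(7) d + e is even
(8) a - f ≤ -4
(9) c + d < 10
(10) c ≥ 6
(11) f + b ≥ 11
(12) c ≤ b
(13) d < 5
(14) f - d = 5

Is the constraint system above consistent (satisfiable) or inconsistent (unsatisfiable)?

Unsatisfiable

From constraints 10 and 12: b ≥ c and c ≥ 6, so b ≥ 6. From constraint 6: b ≤ 2. But 2 < 6, so no value of b works.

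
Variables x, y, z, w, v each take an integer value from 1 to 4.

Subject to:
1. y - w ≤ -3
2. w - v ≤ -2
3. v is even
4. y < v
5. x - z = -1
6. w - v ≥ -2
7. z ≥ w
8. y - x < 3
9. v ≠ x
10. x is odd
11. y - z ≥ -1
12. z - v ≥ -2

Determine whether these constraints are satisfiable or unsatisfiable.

Unsatisfiable

Constraints 1, 2, 11, and 12 give y − z ≥ -1, z − v ≥ -2, v − w ≥ 2, w − y ≥ 3.
Adding all 4 inequalities: the left sides telescope to 0, and the right sides sum to (-1) + (-2) + 2 + 3 = 2. So 0 ≥ 2, which is false.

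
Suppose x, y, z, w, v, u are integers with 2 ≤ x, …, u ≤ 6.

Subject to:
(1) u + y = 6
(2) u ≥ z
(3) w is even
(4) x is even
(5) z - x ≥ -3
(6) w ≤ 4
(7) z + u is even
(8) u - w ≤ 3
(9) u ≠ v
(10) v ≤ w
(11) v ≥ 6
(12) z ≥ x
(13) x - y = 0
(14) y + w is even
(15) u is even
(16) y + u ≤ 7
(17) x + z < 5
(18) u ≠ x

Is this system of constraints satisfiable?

From constraints 10 and 11: w ≥ v and v ≥ 6, so w ≥ 6. From constraint 6: w ≤ 4. But 4 < 6, so no value of w works.

Unsatisfiable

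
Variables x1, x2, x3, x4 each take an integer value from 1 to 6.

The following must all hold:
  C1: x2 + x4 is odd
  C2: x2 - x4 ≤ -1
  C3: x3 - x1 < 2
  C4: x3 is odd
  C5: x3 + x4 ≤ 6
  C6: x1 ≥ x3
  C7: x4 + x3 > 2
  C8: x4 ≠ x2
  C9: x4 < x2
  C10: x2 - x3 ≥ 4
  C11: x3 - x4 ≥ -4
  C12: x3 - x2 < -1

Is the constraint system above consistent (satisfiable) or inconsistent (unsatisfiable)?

Constraints 2, 10, and 11 give x2 − x3 ≥ 4, x3 − x4 ≥ -4, x4 − x2 ≥ 1.
Adding all 3 inequalities: the left sides telescope to 0, and the right sides sum to 4 + (-4) + 1 = 1. So 0 ≥ 1, which is false.

Unsatisfiable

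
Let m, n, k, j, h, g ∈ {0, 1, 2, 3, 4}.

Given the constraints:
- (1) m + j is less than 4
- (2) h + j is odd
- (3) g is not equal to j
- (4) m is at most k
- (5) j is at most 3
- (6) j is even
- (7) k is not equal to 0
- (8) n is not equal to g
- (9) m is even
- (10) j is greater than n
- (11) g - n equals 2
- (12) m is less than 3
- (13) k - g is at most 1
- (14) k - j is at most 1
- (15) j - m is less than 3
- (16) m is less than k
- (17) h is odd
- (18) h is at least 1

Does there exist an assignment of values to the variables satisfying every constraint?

Satisfiable

Setting (m, n, k, j, h, g) = (0, 1, 3, 2, 3, 3) satisfies everything: constraint 1: m + j = 2; constraint 11: g - n = 2; constraint 13: k - g = 0, and the others follow.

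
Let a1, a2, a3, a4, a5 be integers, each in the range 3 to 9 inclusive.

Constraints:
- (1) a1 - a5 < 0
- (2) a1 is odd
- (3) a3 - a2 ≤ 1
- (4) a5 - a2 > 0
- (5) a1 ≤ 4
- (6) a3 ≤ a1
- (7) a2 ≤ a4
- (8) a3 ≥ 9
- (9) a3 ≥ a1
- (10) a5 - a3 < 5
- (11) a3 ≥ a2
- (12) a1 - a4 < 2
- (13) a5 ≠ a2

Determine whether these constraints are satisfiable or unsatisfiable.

From constraint 8: a3 ≥ 9. From constraints 5 and 6: a3 ≤ a1 and a1 ≤ 4, so a3 ≤ 4. But 4 < 9, so no value of a3 works.

Unsatisfiable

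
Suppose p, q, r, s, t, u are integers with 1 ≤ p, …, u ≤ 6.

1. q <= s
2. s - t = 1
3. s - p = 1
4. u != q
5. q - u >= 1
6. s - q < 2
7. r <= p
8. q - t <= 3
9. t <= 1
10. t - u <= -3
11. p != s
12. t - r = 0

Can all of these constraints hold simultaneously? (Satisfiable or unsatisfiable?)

Unsatisfiable

Constraints 5, 8, and 10 give u − t ≥ 3, t − q ≥ -3, q − u ≥ 1.
Adding all 3 inequalities: the left sides telescope to 0, and the right sides sum to 3 + (-3) + 1 = 1. So 0 ≥ 1, which is false.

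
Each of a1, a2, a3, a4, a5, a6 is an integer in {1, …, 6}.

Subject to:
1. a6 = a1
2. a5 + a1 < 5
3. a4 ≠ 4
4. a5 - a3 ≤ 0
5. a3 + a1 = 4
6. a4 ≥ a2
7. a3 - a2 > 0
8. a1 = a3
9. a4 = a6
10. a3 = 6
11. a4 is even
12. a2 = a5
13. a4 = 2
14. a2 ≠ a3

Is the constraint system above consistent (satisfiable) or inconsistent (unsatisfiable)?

Unsatisfiable

Constraint 13 fixes a4 = 2 and constraint 10 fixes a3 = 6. Constraints 1, 8, and 9 give a4 = a6 = a1 = a3, so a4 = a3. But 2 ≠ 6 — contradiction.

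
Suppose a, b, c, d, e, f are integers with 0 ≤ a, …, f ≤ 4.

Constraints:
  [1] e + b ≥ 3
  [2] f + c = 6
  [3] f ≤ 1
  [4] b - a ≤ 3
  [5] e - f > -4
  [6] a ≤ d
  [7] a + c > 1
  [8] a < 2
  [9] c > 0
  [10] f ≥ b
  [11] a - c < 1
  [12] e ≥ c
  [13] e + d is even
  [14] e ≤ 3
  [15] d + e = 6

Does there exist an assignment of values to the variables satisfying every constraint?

Unsatisfiable

From constraint 3: f ≤ 1. From constraints 12 and 14: c ≤ e ≤ 3. Hence f + c ≤ 4. But constraint 2 requires f + c = 6, and 6 > 4. Contradiction.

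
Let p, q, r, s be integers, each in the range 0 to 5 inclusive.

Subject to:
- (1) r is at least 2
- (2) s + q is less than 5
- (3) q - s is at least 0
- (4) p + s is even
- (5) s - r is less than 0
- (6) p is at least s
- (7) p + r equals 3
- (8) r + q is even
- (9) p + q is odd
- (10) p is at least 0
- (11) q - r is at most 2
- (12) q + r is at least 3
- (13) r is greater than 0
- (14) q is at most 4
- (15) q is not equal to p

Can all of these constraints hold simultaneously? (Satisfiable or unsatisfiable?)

Setting (p, q, r, s) = (1, 2, 2, 1) satisfies everything: constraint 2: s + q = 3; constraint 3: q - s = 1; constraint 5: s - r = -1, and the others follow.

Satisfiable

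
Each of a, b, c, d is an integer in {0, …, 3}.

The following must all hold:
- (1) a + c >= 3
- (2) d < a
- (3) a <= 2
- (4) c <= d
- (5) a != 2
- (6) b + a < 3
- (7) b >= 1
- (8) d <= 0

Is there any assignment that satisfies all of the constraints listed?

Unsatisfiable

From constraint 3: a ≤ 2. From constraints 4 and 8: c ≤ d ≤ 0. Hence a + c ≤ 2. But constraint 1 requires a + c ≥ 3, and 3 > 2. Contradiction.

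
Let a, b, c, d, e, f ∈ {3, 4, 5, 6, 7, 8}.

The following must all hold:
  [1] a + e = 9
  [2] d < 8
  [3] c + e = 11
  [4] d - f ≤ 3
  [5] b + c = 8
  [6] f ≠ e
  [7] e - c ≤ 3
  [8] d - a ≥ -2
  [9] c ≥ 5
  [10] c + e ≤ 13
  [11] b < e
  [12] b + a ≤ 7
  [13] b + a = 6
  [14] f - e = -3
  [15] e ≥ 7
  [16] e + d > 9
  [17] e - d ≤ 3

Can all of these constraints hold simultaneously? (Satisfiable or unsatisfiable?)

From constraint 9: c ≥ 5. From constraint 15: e ≥ 7. Hence c + e ≥ 12. But constraint 3 requires c + e = 11, and 11 < 12. Contradiction.

Unsatisfiable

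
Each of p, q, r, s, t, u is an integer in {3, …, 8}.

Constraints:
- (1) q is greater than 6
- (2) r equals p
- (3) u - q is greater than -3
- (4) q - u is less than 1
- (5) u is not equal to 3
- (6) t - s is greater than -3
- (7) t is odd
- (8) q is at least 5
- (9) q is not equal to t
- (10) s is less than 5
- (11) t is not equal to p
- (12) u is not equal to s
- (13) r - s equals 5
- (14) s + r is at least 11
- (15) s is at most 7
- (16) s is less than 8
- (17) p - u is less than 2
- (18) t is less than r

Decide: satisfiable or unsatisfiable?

One satisfying assignment is p = 8, q = 8, r = 8, s = 3, t = 3, u = 8.
For the less obvious constraints — constraint 3: u - q = 0; constraint 4: q - u = 0 — and the others hold by inspection.

Satisfiable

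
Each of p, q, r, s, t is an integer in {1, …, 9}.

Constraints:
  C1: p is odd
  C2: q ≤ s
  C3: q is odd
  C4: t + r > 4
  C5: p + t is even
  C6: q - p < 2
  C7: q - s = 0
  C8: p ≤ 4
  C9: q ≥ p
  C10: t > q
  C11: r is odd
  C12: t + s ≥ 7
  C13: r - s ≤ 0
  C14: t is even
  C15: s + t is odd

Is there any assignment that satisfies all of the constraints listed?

Unsatisfiable

Constraint 1 makes p odd and constraint 14 makes t even, so p + t must be odd. Constraint 5 says p + t is even — contradiction.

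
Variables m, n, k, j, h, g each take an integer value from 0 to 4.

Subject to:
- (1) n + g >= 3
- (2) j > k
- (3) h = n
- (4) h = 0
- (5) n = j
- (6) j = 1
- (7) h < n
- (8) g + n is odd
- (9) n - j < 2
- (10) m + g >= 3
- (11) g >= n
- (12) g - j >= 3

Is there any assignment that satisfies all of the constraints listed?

Unsatisfiable

Constraint 4 fixes h = 0 and constraint 6 fixes j = 1. Constraints 3 and 5 give h = n = j, so h = j. But 0 ≠ 1 — contradiction.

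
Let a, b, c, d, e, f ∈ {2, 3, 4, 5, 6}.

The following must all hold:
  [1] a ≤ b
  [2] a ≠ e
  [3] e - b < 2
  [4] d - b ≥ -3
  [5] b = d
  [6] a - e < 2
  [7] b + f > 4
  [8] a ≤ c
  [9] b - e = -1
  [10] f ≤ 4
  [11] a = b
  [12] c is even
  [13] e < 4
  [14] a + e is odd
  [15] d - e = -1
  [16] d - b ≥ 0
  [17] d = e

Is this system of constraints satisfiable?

Unsatisfiable

From constraints 5, 11, and 17, a = b = d = e, so a = e. But constraint 2 says a ≠ e. Contradiction.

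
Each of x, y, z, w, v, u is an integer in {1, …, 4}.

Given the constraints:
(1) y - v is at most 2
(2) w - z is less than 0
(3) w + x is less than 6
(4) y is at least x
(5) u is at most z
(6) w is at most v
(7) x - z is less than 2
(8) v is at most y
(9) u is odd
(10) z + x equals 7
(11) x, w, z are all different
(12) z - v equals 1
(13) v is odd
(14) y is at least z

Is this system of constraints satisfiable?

Take x = 3, y = 4, z = 4, w = 1, v = 3, u = 1. Then constraint 1: y - v = 1; constraint 2: w - z = -3, and every other listed constraint is also met.

Satisfiable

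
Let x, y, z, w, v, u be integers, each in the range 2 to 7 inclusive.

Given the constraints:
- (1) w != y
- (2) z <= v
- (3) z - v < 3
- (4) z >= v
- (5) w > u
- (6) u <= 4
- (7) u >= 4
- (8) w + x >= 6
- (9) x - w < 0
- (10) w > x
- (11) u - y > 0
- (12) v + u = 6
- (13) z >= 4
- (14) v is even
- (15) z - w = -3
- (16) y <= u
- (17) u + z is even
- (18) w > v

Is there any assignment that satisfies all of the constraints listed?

Unsatisfiable

From constraints 2 and 13: v ≥ z ≥ 4. From constraint 7: u ≥ 4. Hence v + u ≥ 8. But constraint 12 requires v + u = 6, and 6 < 8. Contradiction.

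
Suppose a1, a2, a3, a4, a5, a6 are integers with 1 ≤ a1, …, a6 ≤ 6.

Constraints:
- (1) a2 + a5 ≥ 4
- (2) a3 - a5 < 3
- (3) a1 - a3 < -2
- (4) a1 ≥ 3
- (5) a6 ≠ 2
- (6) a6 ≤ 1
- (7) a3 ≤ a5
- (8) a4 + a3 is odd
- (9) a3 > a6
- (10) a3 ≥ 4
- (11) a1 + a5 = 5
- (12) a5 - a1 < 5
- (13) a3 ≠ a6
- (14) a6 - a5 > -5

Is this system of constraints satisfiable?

From constraint 4: a1 ≥ 3. From constraints 7 and 10: a5 ≥ a3 ≥ 4. Hence a1 + a5 ≥ 7. But constraint 11 requires a1 + a5 = 5, and 5 < 7. Contradiction.

Unsatisfiable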